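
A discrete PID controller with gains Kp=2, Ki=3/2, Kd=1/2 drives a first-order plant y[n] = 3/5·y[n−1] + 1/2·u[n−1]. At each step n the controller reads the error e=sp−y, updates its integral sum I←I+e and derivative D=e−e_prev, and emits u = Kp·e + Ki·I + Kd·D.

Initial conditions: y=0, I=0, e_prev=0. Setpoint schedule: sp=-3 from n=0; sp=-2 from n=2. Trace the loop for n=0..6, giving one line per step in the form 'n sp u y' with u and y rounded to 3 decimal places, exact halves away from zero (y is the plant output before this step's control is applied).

0 -3 -12.000 0.000
1 -3 9.000 -6.000
2 -2 -13.100 0.900
3 -2 13.140 -6.010
4 -2 -20.196 2.964
5 -2 21.979 -8.320
6 -2 -31.453 5.998

(exact arithmetic carried between steps; '≈' marks a value shown rounded to 6 d.p. or computed from one; I and e_prev carry over from the previous line; the table rounds u and y to 3 d.p., halves away from zero)
n=0: y=0, sp=-3, e=sp−y=-3; I=-3, D=e−e_prev=-3; u=2·(-3)+3/2·(-3)+1/2·(-3)=-12; next y=3/5·0+1/2·(-12)=-6
n=1: y=-6, sp=-3, e=sp−y=3; I=0, D=e−e_prev=6; u=2·3+3/2·0+1/2·6=9; next y=3/5·(-6)+1/2·9=0.9
n=2: y=0.9, sp=-2, e=sp−y=-2.9; I=-2.9, D=e−e_prev=-5.9; u=2·(-2.9)+3/2·(-2.9)+1/2·(-5.9)=-13.1; next y=3/5·0.9+1/2·(-13.1)=-6.01
n=3: y=-6.01, sp=-2, e=sp−y=4.01; I=1.11, D=e−e_prev=6.91; u=2·4.01+3/2·1.11+1/2·6.91=13.14; next y=3/5·(-6.01)+1/2·13.14=2.964
n=4: y=2.964, sp=-2, e=sp−y=-4.964; I=-3.854, D=e−e_prev=-8.974; u=2·(-4.964)+3/2·(-3.854)+1/2·(-8.974)=-20.196; next y=3/5·2.964+1/2·(-20.196)=-8.3196
n=5: y=-8.3196, sp=-2, e=sp−y=6.3196; I=2.4656, D=e−e_prev=11.2836; u=2·6.3196+3/2·2.4656+1/2·11.2836=21.9794; next y=3/5·(-8.3196)+1/2·21.9794=5.99794
n=6: y=5.99794, sp=-2, e=sp−y=-7.99794; I=-5.53234, D=e−e_prev=-14.31754; u=2·(-7.99794)+3/2·(-5.53234)+1/2·(-14.31754)=-31.45316; next y=3/5·5.99794+1/2·(-31.45316)=-12.127816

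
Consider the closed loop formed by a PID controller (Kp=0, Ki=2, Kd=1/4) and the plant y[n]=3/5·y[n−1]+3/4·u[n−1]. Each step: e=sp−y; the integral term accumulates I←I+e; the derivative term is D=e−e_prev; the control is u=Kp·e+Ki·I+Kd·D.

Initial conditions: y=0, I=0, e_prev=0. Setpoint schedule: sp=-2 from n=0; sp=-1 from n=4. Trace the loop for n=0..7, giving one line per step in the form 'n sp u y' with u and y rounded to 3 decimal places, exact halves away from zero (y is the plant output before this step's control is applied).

0 -2 -4.500 0.000
1 -2 -0.406 -3.375
2 -2 -0.852 -2.330
3 -2 -0.590 -2.037
4 -1 0.970 -1.665
5 -1 -0.992 -0.272
6 -1 -0.671 -0.907
7 -1 -0.700 -1.047

(exact arithmetic carried between steps; '≈' marks a value shown rounded to 6 d.p. or computed from one; I and e_prev carry over from the previous line; the table rounds u and y to 3 d.p., halves away from zero)
n=0: y=0, sp=-2, e=sp−y=-2; I=-2, D=e−e_prev=-2; u=0·(-2)+2·(-2)+1/4·(-2)=-4.5; next y=3/5·0+3/4·(-4.5)=-3.375
n=1: y=-3.375, sp=-2, e=sp−y=1.375; I=-0.625, D=e−e_prev=3.375; u=0·1.375+2·(-0.625)+1/4·3.375=-0.40625; next y=3/5·(-3.375)+3/4·(-0.40625)≈-2.329688
n=2: y≈-2.329688, sp=-2, e=sp−y≈0.329688; I≈-0.295313, D=e−e_prev≈-1.045313; u=0·0.329688+2·(-0.295313)+1/4·(-1.045313)≈-0.851953; next y=3/5·(-2.329688)+3/4·(-0.851953)≈-2.036777
n=3: y≈-2.036777, sp=-2, e=sp−y≈0.036777; I≈-0.258535, D=e−e_prev≈-0.292910; u=0·0.036777+2·(-0.258535)+1/4·(-0.292910)≈-0.590298; next y=3/5·(-2.036777)+3/4·(-0.590298)≈-1.664790
n=4: y≈-1.664790, sp=-1, e=sp−y≈0.664790; I≈0.406255, D=e−e_prev≈0.628012; u=0·0.664790+2·0.406255+1/4·0.628012≈0.969512; next y=3/5·(-1.664790)+3/4·0.969512≈-0.271740
n=5: y≈-0.271740, sp=-1, e=sp−y≈-0.728260; I≈-0.322006, D=e−e_prev≈-1.393050; u=0·(-0.728260)+2·(-0.322006)+1/4·(-1.393050)≈-0.992274; next y=3/5·(-0.271740)+3/4·(-0.992274)≈-0.907249
n=6: y≈-0.907249, sp=-1, e=sp−y≈-0.092751; I≈-0.414756, D=e−e_prev≈0.635510; u=0·(-0.092751)+2·(-0.414756)+1/4·0.635510≈-0.670635; next y=3/5·(-0.907249)+3/4·(-0.670635)≈-1.047326
n=7: y≈-1.047326, sp=-1, e=sp−y≈0.047326; I≈-0.367430, D=e−e_prev≈0.140077; u=0·0.047326+2·(-0.367430)+1/4·0.140077≈-0.699841; next y=3/5·(-1.047326)+3/4·(-0.699841)≈-1.153277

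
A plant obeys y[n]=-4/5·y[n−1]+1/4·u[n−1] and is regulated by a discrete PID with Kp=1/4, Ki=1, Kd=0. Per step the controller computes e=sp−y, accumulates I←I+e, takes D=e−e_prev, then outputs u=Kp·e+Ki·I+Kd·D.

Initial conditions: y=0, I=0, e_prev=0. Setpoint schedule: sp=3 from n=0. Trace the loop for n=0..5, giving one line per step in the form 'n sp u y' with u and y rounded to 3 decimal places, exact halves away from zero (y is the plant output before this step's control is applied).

(exact arithmetic carried between steps; '≈' marks a value shown rounded to 6 d.p. or computed from one; I and e_prev carry over from the previous line; the table rounds u and y to 3 d.p., halves away from zero)
n=0: y=0, sp=3, e=sp−y=3; I=3, D=e−e_prev=3; u=1/4·3+1·3+0·3=3.75; next y=-4/5·0+1/4·3.75=0.9375
n=1: y=0.9375, sp=3, e=sp−y=2.0625; I=5.0625, D=e−e_prev=-0.9375; u=1/4·2.0625+1·5.0625+0·(-0.9375)=5.578125; next y=-4/5·0.9375+1/4·5.578125≈0.644531
n=2: y≈0.644531, sp=3, e=sp−y≈2.355469; I≈7.417969, D=e−e_prev≈0.292969; u=1/4·2.355469+1·7.417969+0·0.292969≈8.006836; next y=-4/5·0.644531+1/4·8.006836≈1.486084
n=3: y≈1.486084, sp=3, e=sp−y≈1.513916; I≈8.931885, D=e−e_prev≈-0.841553; u=1/4·1.513916+1·8.931885+0·(-0.841553)≈9.310364; next y=-4/5·1.486084+1/4·9.310364≈1.138724
n=4: y≈1.138724, sp=3, e=sp−y≈1.861276; I≈10.793161, D=e−e_prev≈0.347360; u=1/4·1.861276+1·10.793161+0·0.347360≈11.258480; next y=-4/5·1.138724+1/4·11.258480≈1.903641
n=5: y≈1.903641, sp=3, e=sp−y≈1.096359; I≈11.889520, D=e−e_prev≈-0.764917; u=1/4·1.096359+1·11.889520+0·(-0.764917)≈12.163610; next y=-4/5·1.903641+1/4·12.163610≈1.517990

0 3 3.750 0.000
1 3 5.578 0.938
2 3 8.007 0.645
3 3 9.310 1.486
4 3 11.258 1.139
5 3 12.164 1.904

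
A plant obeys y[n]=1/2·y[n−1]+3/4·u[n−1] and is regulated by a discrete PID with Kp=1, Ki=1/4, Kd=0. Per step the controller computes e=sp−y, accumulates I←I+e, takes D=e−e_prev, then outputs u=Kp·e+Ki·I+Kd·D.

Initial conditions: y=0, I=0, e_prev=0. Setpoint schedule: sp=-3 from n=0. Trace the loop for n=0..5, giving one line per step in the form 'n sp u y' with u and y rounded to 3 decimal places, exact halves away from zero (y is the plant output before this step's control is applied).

0 -3 -3.750 0.000
1 -3 -0.984 -2.813
2 -3 -1.866 -2.145
3 -3 -1.671 -2.472
4 -3 -1.781 -2.489
5 -3 -1.795 -2.581

(exact arithmetic carried between steps; '≈' marks a value shown rounded to 6 d.p. or computed from one; I and e_prev carry over from the previous line; the table rounds u and y to 3 d.p., halves away from zero)
n=0: y=0, sp=-3, e=sp−y=-3; I=-3, D=e−e_prev=-3; u=1·(-3)+1/4·(-3)+0·(-3)=-3.75; next y=1/2·0+3/4·(-3.75)=-2.8125
n=1: y=-2.8125, sp=-3, e=sp−y=-0.1875; I=-3.1875, D=e−e_prev=2.8125; u=1·(-0.1875)+1/4·(-3.1875)+0·2.8125=-0.984375; next y=1/2·(-2.8125)+3/4·(-0.984375)≈-2.144531
n=2: y≈-2.144531, sp=-3, e=sp−y≈-0.855469; I≈-4.042969, D=e−e_prev≈-0.667969; u=1·(-0.855469)+1/4·(-4.042969)+0·(-0.667969)≈-1.866211; next y=1/2·(-2.144531)+3/4·(-1.866211)≈-2.471924
n=3: y≈-2.471924, sp=-3, e=sp−y≈-0.528076; I≈-4.571045, D=e−e_prev≈0.327393; u=1·(-0.528076)+1/4·(-4.571045)+0·0.327393≈-1.670837; next y=1/2·(-2.471924)+3/4·(-1.670837)≈-2.489090
n=4: y≈-2.489090, sp=-3, e=sp−y≈-0.510910; I≈-5.081955, D=e−e_prev≈0.017166; u=1·(-0.510910)+1/4·(-5.081955)+0·0.017166≈-1.781399; next y=1/2·(-2.489090)+3/4·(-1.781399)≈-2.580594
n=5: y≈-2.580594, sp=-3, e=sp−y≈-0.419406; I≈-5.501361, D=e−e_prev≈0.091504; u=1·(-0.419406)+1/4·(-5.501361)+0·0.091504≈-1.794746; next y=1/2·(-2.580594)+3/4·(-1.794746)≈-2.636357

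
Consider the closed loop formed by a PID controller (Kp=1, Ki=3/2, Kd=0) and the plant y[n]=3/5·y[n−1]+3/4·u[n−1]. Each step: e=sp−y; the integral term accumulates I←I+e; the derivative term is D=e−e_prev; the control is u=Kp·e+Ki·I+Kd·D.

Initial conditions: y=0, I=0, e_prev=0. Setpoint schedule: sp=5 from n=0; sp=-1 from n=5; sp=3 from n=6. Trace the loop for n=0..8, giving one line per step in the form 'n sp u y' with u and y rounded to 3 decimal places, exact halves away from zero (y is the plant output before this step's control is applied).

(exact arithmetic carried between steps; '≈' marks a value shown rounded to 6 d.p. or computed from one; I and e_prev carry over from the previous line; the table rounds u and y to 3 d.p., halves away from zero)
n=0: y=0, sp=5, e=sp−y=5; I=5, D=e−e_prev=5; u=1·5+3/2·5+0·5=12.5; next y=3/5·0+3/4·12.5=9.375
n=1: y=9.375, sp=5, e=sp−y=-4.375; I=0.625, D=e−e_prev=-9.375; u=1·(-4.375)+3/2·0.625+0·(-9.375)=-3.4375; next y=3/5·9.375+3/4·(-3.4375)=3.046875
n=2: y=3.046875, sp=5, e=sp−y=1.953125; I=2.578125, D=e−e_prev=6.328125; u=1·1.953125+3/2·2.578125+0·6.328125≈5.820313; next y=3/5·3.046875+3/4·5.820313≈6.193359
n=3: y≈6.193359, sp=5, e=sp−y≈-1.193359; I≈1.384766, D=e−e_prev≈-3.146484; u=1·(-1.193359)+3/2·1.384766+0·(-3.146484)≈0.883789; next y=3/5·6.193359+3/4·0.883789≈4.378857
n=4: y≈4.378857, sp=5, e=sp−y≈0.621143; I≈2.005908, D=e−e_prev≈1.814502; u=1·0.621143+3/2·2.005908+0·1.814502≈3.630005; next y=3/5·4.378857+3/4·3.630005≈5.349818
n=5: y≈5.349818, sp=-1, e=sp−y≈-6.349818; I≈-4.343910, D=e−e_prev≈-6.970961; u=1·(-6.349818)+3/2·(-4.343910)+0·(-6.970961)≈-12.865683; next y=3/5·5.349818+3/4·(-12.865683)≈-6.439371
n=6: y≈-6.439371, sp=3, e=sp−y≈9.439371; I≈5.095461, D=e−e_prev≈15.789189; u=1·9.439371+3/2·5.095461+0·15.789189≈17.082564; next y=3/5·(-6.439371)+3/4·17.082564≈8.948300
n=7: y≈8.948300, sp=3, e=sp−y≈-5.948300; I≈-0.852838, D=e−e_prev≈-15.387671; u=1·(-5.948300)+3/2·(-0.852838)+0·(-15.387671)≈-7.227557; next y=3/5·8.948300+3/4·(-7.227557)≈-0.051688
n=8: y≈-0.051688, sp=3, e=sp−y≈3.051688; I≈2.198850, D=e−e_prev≈8.999988; u=1·3.051688+3/2·2.198850+0·8.999988≈6.349963; next y=3/5·(-0.051688)+3/4·6.349963≈4.731459

0 5 12.500 0.000
1 5 -3.438 9.375
2 5 5.820 3.047
3 5 0.884 6.193
4 5 3.630 4.379
5 -1 -12.866 5.350
6 3 17.083 -6.439
7 3 -7.228 8.948
8 3 6.350 -0.052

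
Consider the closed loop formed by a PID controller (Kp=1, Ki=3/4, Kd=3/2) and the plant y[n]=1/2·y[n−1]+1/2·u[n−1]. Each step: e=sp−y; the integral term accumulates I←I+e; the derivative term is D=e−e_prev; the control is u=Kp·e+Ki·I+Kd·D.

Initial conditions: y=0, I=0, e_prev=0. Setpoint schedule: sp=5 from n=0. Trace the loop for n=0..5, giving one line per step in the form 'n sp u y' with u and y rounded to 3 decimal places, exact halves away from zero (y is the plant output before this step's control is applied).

(exact arithmetic carried between steps; '≈' marks a value shown rounded to 6 d.p. or computed from one; I and e_prev carry over from the previous line; the table rounds u and y to 3 d.p., halves away from zero)
n=0: y=0, sp=5, e=sp−y=5; I=5, D=e−e_prev=5; u=1·5+3/4·5+3/2·5=16.25; next y=1/2·0+1/2·16.25=8.125
n=1: y=8.125, sp=5, e=sp−y=-3.125; I=1.875, D=e−e_prev=-8.125; u=1·(-3.125)+3/4·1.875+3/2·(-8.125)=-13.90625; next y=1/2·8.125+1/2·(-13.90625)=-2.890625
n=2: y=-2.890625, sp=5, e=sp−y=7.890625; I=9.765625, D=e−e_prev=11.015625; u=1·7.890625+3/4·9.765625+3/2·11.015625≈31.738281; next y=1/2·(-2.890625)+1/2·31.738281≈14.423828
n=3: y≈14.423828, sp=5, e=sp−y≈-9.423828; I≈0.341797, D=e−e_prev≈-17.314453; u=1·(-9.423828)+3/4·0.341797+3/2·(-17.314453)≈-35.139160; next y=1/2·14.423828+1/2·(-35.139160)≈-10.357666
n=4: y≈-10.357666, sp=5, e=sp−y≈15.357666; I≈15.699463, D=e−e_prev≈24.781494; u=1·15.357666+3/4·15.699463+3/2·24.781494≈64.304504; next y=1/2·(-10.357666)+1/2·64.304504≈26.973419
n=5: y≈26.973419, sp=5, e=sp−y≈-21.973419; I≈-6.273956, D=e−e_prev≈-37.331085; u=1·(-21.973419)+3/4·(-6.273956)+3/2·(-37.331085)≈-82.675514; next y=1/2·26.973419+1/2·(-82.675514)≈-27.851048

0 5 16.250 0.000
1 5 -13.906 8.125
2 5 31.738 -2.891
3 5 -35.139 14.424
4 5 64.305 -10.358
5 5 -82.676 26.973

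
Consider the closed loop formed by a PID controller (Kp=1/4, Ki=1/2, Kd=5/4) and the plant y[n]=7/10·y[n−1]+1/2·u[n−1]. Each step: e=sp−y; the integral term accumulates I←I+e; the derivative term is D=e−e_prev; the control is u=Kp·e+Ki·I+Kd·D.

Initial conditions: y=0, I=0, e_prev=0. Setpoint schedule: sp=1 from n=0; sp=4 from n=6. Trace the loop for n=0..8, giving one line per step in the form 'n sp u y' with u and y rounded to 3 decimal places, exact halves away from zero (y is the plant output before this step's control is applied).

(exact arithmetic carried between steps; '≈' marks a value shown rounded to 6 d.p. or computed from one; I and e_prev carry over from the previous line; the table rounds u and y to 3 d.p., halves away from zero)
n=0: y=0, sp=1, e=sp−y=1; I=1, D=e−e_prev=1; u=1/4·1+1/2·1+5/4·1=2; next y=7/10·0+1/2·2=1
n=1: y=1, sp=1, e=sp−y=0; I=1, D=e−e_prev=-1; u=1/4·0+1/2·1+5/4·(-1)=-0.75; next y=7/10·1+1/2·(-0.75)=0.325
n=2: y=0.325, sp=1, e=sp−y=0.675; I=1.675, D=e−e_prev=0.675; u=1/4·0.675+1/2·1.675+5/4·0.675=1.85; next y=7/10·0.325+1/2·1.85=1.1525
n=3: y=1.1525, sp=1, e=sp−y=-0.1525; I=1.5225, D=e−e_prev=-0.8275; u=1/4·(-0.1525)+1/2·1.5225+5/4·(-0.8275)=-0.31125; next y=7/10·1.1525+1/2·(-0.31125)=0.651125
n=4: y=0.651125, sp=1, e=sp−y=0.348875; I=1.871375, D=e−e_prev=0.501375; u=1/4·0.348875+1/2·1.871375+5/4·0.501375=1.649625; next y=7/10·0.651125+1/2·1.649625=1.2806
n=5: y=1.2806, sp=1, e=sp−y=-0.2806; I=1.590775, D=e−e_prev=-0.629475; u=1/4·(-0.2806)+1/2·1.590775+5/4·(-0.629475)≈-0.061606; next y=7/10·1.2806+1/2·(-0.061606)≈0.865617
n=6: y≈0.865617, sp=4, e=sp−y≈3.134383; I≈4.725158, D=e−e_prev≈3.414983; u=1/4·3.134383+1/2·4.725158+5/4·3.414983≈7.414904; next y=7/10·0.865617+1/2·7.414904≈4.313384
n=7: y≈4.313384, sp=4, e=sp−y≈-0.313384; I≈4.411774, D=e−e_prev≈-3.447767; u=1/4·(-0.313384)+1/2·4.411774+5/4·(-3.447767)≈-2.182167; next y=7/10·4.313384+1/2·(-2.182167)≈1.928285
n=8: y≈1.928285, sp=4, e=sp−y≈2.071715; I≈6.483489, D=e−e_prev≈2.385099; u=1/4·2.071715+1/2·6.483489+5/4·2.385099≈6.741047; next y=7/10·1.928285+1/2·6.741047≈4.720323

0 1 2.000 0.000
1 1 -0.750 1.000
2 1 1.850 0.325
3 1 -0.311 1.153
4 1 1.650 0.651
5 1 -0.062 1.281
6 4 7.415 0.866
7 4 -2.182 4.313
8 4 6.741 1.928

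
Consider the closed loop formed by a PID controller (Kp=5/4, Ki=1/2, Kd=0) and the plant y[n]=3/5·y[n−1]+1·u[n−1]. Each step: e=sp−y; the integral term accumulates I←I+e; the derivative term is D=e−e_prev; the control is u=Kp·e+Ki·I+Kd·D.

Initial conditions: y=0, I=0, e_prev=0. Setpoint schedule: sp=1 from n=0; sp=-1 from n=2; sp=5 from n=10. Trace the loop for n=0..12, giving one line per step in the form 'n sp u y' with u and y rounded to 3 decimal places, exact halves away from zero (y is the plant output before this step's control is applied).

(exact arithmetic carried between steps; '≈' marks a value shown rounded to 6 d.p. or computed from one; I and e_prev carry over from the previous line; the table rounds u and y to 3 d.p., halves away from zero)
n=0: y=0, sp=1, e=sp−y=1; I=1, D=e−e_prev=1; u=5/4·1+1/2·1+0·1=1.75; next y=3/5·0+1·1.75=1.75
n=1: y=1.75, sp=1, e=sp−y=-0.75; I=0.25, D=e−e_prev=-1.75; u=5/4·(-0.75)+1/2·0.25+0·(-1.75)=-0.8125; next y=3/5·1.75+1·(-0.8125)=0.2375
n=2: y=0.2375, sp=-1, e=sp−y=-1.2375; I=-0.9875, D=e−e_prev=-0.4875; u=5/4·(-1.2375)+1/2·(-0.9875)+0·(-0.4875)=-2.040625; next y=3/5·0.2375+1·(-2.040625)=-1.898125
n=3: y=-1.898125, sp=-1, e=sp−y=0.898125; I=-0.089375, D=e−e_prev=2.135625; u=5/4·0.898125+1/2·(-0.089375)+0·2.135625≈1.077969; next y=3/5·(-1.898125)+1·1.077969≈-0.060906
n=4: y≈-0.060906, sp=-1, e=sp−y≈-0.939094; I≈-1.028469, D=e−e_prev≈-1.837219; u=5/4·(-0.939094)+1/2·(-1.028469)+0·(-1.837219)≈-1.688102; next y=3/5·(-0.060906)+1·(-1.688102)≈-1.724645
n=5: y≈-1.724645, sp=-1, e=sp−y≈0.724645; I≈-0.303823, D=e−e_prev≈1.663739; u=5/4·0.724645+1/2·(-0.303823)+0·1.663739≈0.753895; next y=3/5·(-1.724645)+1·0.753895≈-0.280892
n=6: y≈-0.280892, sp=-1, e=sp−y≈-0.719108; I≈-1.022931, D=e−e_prev≈-1.443753; u=5/4·(-0.719108)+1/2·(-1.022931)+0·(-1.443753)≈-1.410350; next y=3/5·(-0.280892)+1·(-1.410350)≈-1.578886
n=7: y≈-1.578886, sp=-1, e=sp−y≈0.578886; I≈-0.444046, D=e−e_prev≈1.297993; u=5/4·0.578886+1/2·(-0.444046)+0·1.297993≈0.501584; next y=3/5·(-1.578886)+1·0.501584≈-0.445747
n=8: y≈-0.445747, sp=-1, e=sp−y≈-0.554253; I≈-0.998298, D=e−e_prev≈-1.133138; u=5/4·(-0.554253)+1/2·(-0.998298)+0·(-1.133138)≈-1.191965; next y=3/5·(-0.445747)+1·(-1.191965)≈-1.459414
n=9: y≈-1.459414, sp=-1, e=sp−y≈0.459414; I≈-0.538885, D=e−e_prev≈1.013666; u=5/4·0.459414+1/2·(-0.538885)+0·1.013666≈0.304825; next y=3/5·(-1.459414)+1·0.304825≈-0.570824
n=10: y≈-0.570824, sp=5, e=sp−y≈5.570824; I≈5.031939, D=e−e_prev≈5.111410; u=5/4·5.570824+1/2·5.031939+0·5.111410≈9.479499; next y=3/5·(-0.570824)+1·9.479499≈9.137005
n=11: y≈9.137005, sp=5, e=sp−y≈-4.137005; I≈0.894934, D=e−e_prev≈-9.707828; u=5/4·(-4.137005)+1/2·0.894934+0·(-9.707828)≈-4.723789; next y=3/5·9.137005+1·(-4.723789)≈0.758414
n=12: y≈0.758414, sp=5, e=sp−y≈4.241586; I≈5.136520, D=e−e_prev≈8.378591; u=5/4·4.241586+1/2·5.136520+0·8.378591≈7.870243; next y=3/5·0.758414+1·7.870243≈8.325291

0 1 1.750 0.000
1 1 -0.813 1.750
2 -1 -2.041 0.238
3 -1 1.078 -1.898
4 -1 -1.688 -0.061
5 -1 0.754 -1.725
6 -1 -1.410 -0.281
7 -1 0.502 -1.579
8 -1 -1.192 -0.446
9 -1 0.305 -1.459
10 5 9.479 -0.571
11 5 -4.724 9.137
12 5 7.870 0.758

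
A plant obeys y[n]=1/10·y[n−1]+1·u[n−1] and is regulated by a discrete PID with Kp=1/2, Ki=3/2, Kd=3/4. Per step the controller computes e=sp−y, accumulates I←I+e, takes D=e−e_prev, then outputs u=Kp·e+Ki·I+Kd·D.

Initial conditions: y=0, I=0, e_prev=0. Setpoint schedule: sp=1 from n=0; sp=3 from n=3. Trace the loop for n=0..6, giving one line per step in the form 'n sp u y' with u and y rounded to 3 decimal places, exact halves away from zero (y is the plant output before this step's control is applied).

(exact arithmetic carried between steps; '≈' marks a value shown rounded to 6 d.p. or computed from one; I and e_prev carry over from the previous line; the table rounds u and y to 3 d.p., halves away from zero)
n=0: y=0, sp=1, e=sp−y=1; I=1, D=e−e_prev=1; u=1/2·1+3/2·1+3/4·1=2.75; next y=1/10·0+1·2.75=2.75
n=1: y=2.75, sp=1, e=sp−y=-1.75; I=-0.75, D=e−e_prev=-2.75; u=1/2·(-1.75)+3/2·(-0.75)+3/4·(-2.75)=-4.0625; next y=1/10·2.75+1·(-4.0625)=-3.7875
n=2: y=-3.7875, sp=1, e=sp−y=4.7875; I=4.0375, D=e−e_prev=6.5375; u=1/2·4.7875+3/2·4.0375+3/4·6.5375=13.353125; next y=1/10·(-3.7875)+1·13.353125=12.974375
n=3: y=12.974375, sp=3, e=sp−y=-9.974375; I=-5.936875, D=e−e_prev=-14.761875; u=1/2·(-9.974375)+3/2·(-5.936875)+3/4·(-14.761875)≈-24.963906; next y=1/10·12.974375+1·(-24.963906)≈-23.666469
n=4: y≈-23.666469, sp=3, e=sp−y≈26.666469; I≈20.729594, D=e−e_prev≈36.640844; u=1/2·26.666469+3/2·20.729594+3/4·36.640844≈71.908258; next y=1/10·(-23.666469)+1·71.908258≈69.541611
n=5: y≈69.541611, sp=3, e=sp−y≈-66.541611; I≈-45.812017, D=e−e_prev≈-93.208080; u=1/2·(-66.541611)+3/2·(-45.812017)+3/4·(-93.208080)≈-171.894891; next y=1/10·69.541611+1·(-171.894891)≈-164.940730
n=6: y≈-164.940730, sp=3, e=sp−y≈167.940730; I≈122.128713, D=e−e_prev≈234.482341; u=1/2·167.940730+3/2·122.128713+3/4·234.482341≈443.025190; next y=1/10·(-164.940730)+1·443.025190≈426.531117

0 1 2.750 0.000
1 1 -4.063 2.750
2 1 13.353 -3.788
3 3 -24.964 12.974
4 3 71.908 -23.666
5 3 -171.895 69.542
6 3 443.025 -164.941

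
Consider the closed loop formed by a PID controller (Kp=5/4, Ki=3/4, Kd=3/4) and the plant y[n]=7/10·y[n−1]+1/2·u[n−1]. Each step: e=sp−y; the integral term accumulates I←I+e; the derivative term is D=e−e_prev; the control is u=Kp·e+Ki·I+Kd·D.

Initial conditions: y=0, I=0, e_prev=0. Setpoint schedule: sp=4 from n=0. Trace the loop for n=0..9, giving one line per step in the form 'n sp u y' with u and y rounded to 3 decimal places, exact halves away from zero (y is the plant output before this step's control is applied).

0 4 11.000 0.000
1 4 -4.125 5.500
2 4 9.084 1.788
3 4 -3.057 5.793
4 4 7.585 2.527
5 4 -2.105 5.562
6 4 6.482 2.841
7 4 -1.259 5.230
8 4 5.656 3.031
9 4 -0.542 4.950

(exact arithmetic carried between steps; '≈' marks a value shown rounded to 6 d.p. or computed from one; I and e_prev carry over from the previous line; the table rounds u and y to 3 d.p., halves away from zero)
n=0: y=0, sp=4, e=sp−y=4; I=4, D=e−e_prev=4; u=5/4·4+3/4·4+3/4·4=11; next y=7/10·0+1/2·11=5.5
n=1: y=5.5, sp=4, e=sp−y=-1.5; I=2.5, D=e−e_prev=-5.5; u=5/4·(-1.5)+3/4·2.5+3/4·(-5.5)=-4.125; next y=7/10·5.5+1/2·(-4.125)=1.7875
n=2: y=1.7875, sp=4, e=sp−y=2.2125; I=4.7125, D=e−e_prev=3.7125; u=5/4·2.2125+3/4·4.7125+3/4·3.7125=9.084375; next y=7/10·1.7875+1/2·9.084375≈5.793438
n=3: y≈5.793438, sp=4, e=sp−y≈-1.793438; I≈2.919063, D=e−e_prev≈-4.005938; u=5/4·(-1.793438)+3/4·2.919063+3/4·(-4.005938)≈-3.056953; next y=7/10·5.793438+1/2·(-3.056953)≈2.526930
n=4: y≈2.526930, sp=4, e=sp−y≈1.473070; I≈4.392133, D=e−e_prev≈3.266508; u=5/4·1.473070+3/4·4.392133+3/4·3.266508≈7.585318; next y=7/10·2.526930+1/2·7.585318≈5.561510
n=5: y≈5.561510, sp=4, e=sp−y≈-1.561510; I≈2.830623, D=e−e_prev≈-3.034580; u=5/4·(-1.561510)+3/4·2.830623+3/4·(-3.034580)≈-2.104856; next y=7/10·5.561510+1/2·(-2.104856)≈2.840629
n=6: y≈2.840629, sp=4, e=sp−y≈1.159371; I≈3.989994, D=e−e_prev≈2.720881; u=5/4·1.159371+3/4·3.989994+3/4·2.720881≈6.482369; next y=7/10·2.840629+1/2·6.482369≈5.229625
n=7: y≈5.229625, sp=4, e=sp−y≈-1.229625; I≈2.760369, D=e−e_prev≈-2.388996; u=5/4·(-1.229625)+3/4·2.760369+3/4·(-2.388996)≈-1.258502; next y=7/10·5.229625+1/2·(-1.258502)≈3.031487
n=8: y≈3.031487, sp=4, e=sp−y≈0.968513; I≈3.728882, D=e−e_prev≈2.198138; u=5/4·0.968513+3/4·3.728882+3/4·2.198138≈5.655907; next y=7/10·3.031487+1/2·5.655907≈4.949994
n=9: y≈4.949994, sp=4, e=sp−y≈-0.949994; I≈2.778888, D=e−e_prev≈-1.918507; u=5/4·(-0.949994)+3/4·2.778888+3/4·(-1.918507)≈-0.542207; next y=7/10·4.949994+1/2·(-0.542207)≈3.193892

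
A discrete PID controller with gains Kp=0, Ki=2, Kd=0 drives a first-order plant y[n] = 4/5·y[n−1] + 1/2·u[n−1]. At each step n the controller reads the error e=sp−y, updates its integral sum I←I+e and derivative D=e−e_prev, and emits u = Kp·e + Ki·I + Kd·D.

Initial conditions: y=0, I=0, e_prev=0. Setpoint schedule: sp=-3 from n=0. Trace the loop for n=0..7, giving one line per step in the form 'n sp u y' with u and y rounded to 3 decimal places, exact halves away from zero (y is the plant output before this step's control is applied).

(exact arithmetic carried between steps; '≈' marks a value shown rounded to 6 d.p. or computed from one; I and e_prev carry over from the previous line; the table rounds u and y to 3 d.p., halves away from zero)
n=0: y=0, sp=-3, e=sp−y=-3; I=-3, D=e−e_prev=-3; u=0·(-3)+2·(-3)+0·(-3)=-6; next y=4/5·0+1/2·(-6)=-3
n=1: y=-3, sp=-3, e=sp−y=0; I=-3, D=e−e_prev=3; u=0·0+2·(-3)+0·3=-6; next y=4/5·(-3)+1/2·(-6)=-5.4
n=2: y=-5.4, sp=-3, e=sp−y=2.4; I=-0.6, D=e−e_prev=2.4; u=0·2.4+2·(-0.6)+0·2.4=-1.2; next y=4/5·(-5.4)+1/2·(-1.2)=-4.92
n=3: y=-4.92, sp=-3, e=sp−y=1.92; I=1.32, D=e−e_prev=-0.48; u=0·1.92+2·1.32+0·(-0.48)=2.64; next y=4/5·(-4.92)+1/2·2.64=-2.616
n=4: y=-2.616, sp=-3, e=sp−y=-0.384; I=0.936, D=e−e_prev=-2.304; u=0·(-0.384)+2·0.936+0·(-2.304)=1.872; next y=4/5·(-2.616)+1/2·1.872=-1.1568
n=5: y=-1.1568, sp=-3, e=sp−y=-1.8432; I=-0.9072, D=e−e_prev=-1.4592; u=0·(-1.8432)+2·(-0.9072)+0·(-1.4592)=-1.8144; next y=4/5·(-1.1568)+1/2·(-1.8144)=-1.83264
n=6: y=-1.83264, sp=-3, e=sp−y=-1.16736; I=-2.07456, D=e−e_prev=0.67584; u=0·(-1.16736)+2·(-2.07456)+0·0.67584=-4.14912; next y=4/5·(-1.83264)+1/2·(-4.14912)=-3.540672
n=7: y=-3.540672, sp=-3, e=sp−y=0.540672; I=-1.533888, D=e−e_prev=1.708032; u=0·0.540672+2·(-1.533888)+0·1.708032=-3.067776; next y=4/5·(-3.540672)+1/2·(-3.067776)≈-4.366426

0 -3 -6.000 0.000
1 -3 -6.000 -3.000
2 -3 -1.200 -5.400
3 -3 2.640 -4.920
4 -3 1.872 -2.616
5 -3 -1.814 -1.157
6 -3 -4.149 -1.833
7 -3 -3.068 -3.541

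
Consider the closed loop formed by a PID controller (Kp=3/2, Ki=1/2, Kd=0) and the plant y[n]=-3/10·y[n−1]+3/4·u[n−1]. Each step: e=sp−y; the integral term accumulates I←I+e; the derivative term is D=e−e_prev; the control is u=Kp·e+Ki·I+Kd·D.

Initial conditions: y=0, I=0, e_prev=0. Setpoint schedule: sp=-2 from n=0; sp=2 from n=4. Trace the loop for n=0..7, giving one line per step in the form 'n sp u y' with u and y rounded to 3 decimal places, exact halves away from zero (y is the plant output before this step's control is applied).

0 -2 -4.000 0.000
1 -2 1.000 -3.000
2 -2 -7.800 1.650
3 -2 6.365 -6.345
4 2 -9.507 6.677
5 2 19.776 -9.133
6 2 -28.068 17.572
7 2 51.935 -26.323

(exact arithmetic carried between steps; '≈' marks a value shown rounded to 6 d.p. or computed from one; I and e_prev carry over from the previous line; the table rounds u and y to 3 d.p., halves away from zero)
n=0: y=0, sp=-2, e=sp−y=-2; I=-2, D=e−e_prev=-2; u=3/2·(-2)+1/2·(-2)+0·(-2)=-4; next y=-3/10·0+3/4·(-4)=-3
n=1: y=-3, sp=-2, e=sp−y=1; I=-1, D=e−e_prev=3; u=3/2·1+1/2·(-1)+0·3=1; next y=-3/10·(-3)+3/4·1=1.65
n=2: y=1.65, sp=-2, e=sp−y=-3.65; I=-4.65, D=e−e_prev=-4.65; u=3/2·(-3.65)+1/2·(-4.65)+0·(-4.65)=-7.8; next y=-3/10·1.65+3/4·(-7.8)=-6.345
n=3: y=-6.345, sp=-2, e=sp−y=4.345; I=-0.305, D=e−e_prev=7.995; u=3/2·4.345+1/2·(-0.305)+0·7.995=6.365; next y=-3/10·(-6.345)+3/4·6.365=6.67725
n=4: y=6.67725, sp=2, e=sp−y=-4.67725; I=-4.98225, D=e−e_prev=-9.02225; u=3/2·(-4.67725)+1/2·(-4.98225)+0·(-9.02225)=-9.507; next y=-3/10·6.67725+3/4·(-9.507)=-9.133425
n=5: y=-9.133425, sp=2, e=sp−y=11.133425; I=6.151175, D=e−e_prev=15.810675; u=3/2·11.133425+1/2·6.151175+0·15.810675=19.775725; next y=-3/10·(-9.133425)+3/4·19.775725≈17.571821
n=6: y≈17.571821, sp=2, e=sp−y≈-15.571821; I≈-9.420646, D=e−e_prev≈-26.705246; u=3/2·(-15.571821)+1/2·(-9.420646)+0·(-26.705246)≈-28.068055; next y=-3/10·17.571821+3/4·(-28.068055)≈-26.322588
n=7: y≈-26.322588, sp=2, e=sp−y≈28.322588; I≈18.901941, D=e−e_prev≈43.894409; u=3/2·28.322588+1/2·18.901941+0·43.894409≈51.934852; next y=-3/10·(-26.322588)+3/4·51.934852≈46.847915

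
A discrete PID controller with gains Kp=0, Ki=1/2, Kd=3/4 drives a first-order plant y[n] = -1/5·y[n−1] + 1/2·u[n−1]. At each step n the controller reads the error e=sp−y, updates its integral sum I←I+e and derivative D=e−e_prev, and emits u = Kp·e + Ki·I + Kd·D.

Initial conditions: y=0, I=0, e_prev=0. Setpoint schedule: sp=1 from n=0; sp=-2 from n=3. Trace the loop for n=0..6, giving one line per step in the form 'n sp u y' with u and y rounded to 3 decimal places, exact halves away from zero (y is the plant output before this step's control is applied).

(exact arithmetic carried between steps; '≈' marks a value shown rounded to 6 d.p. or computed from one; I and e_prev carry over from the previous line; the table rounds u and y to 3 d.p., halves away from zero)
n=0: y=0, sp=1, e=sp−y=1; I=1, D=e−e_prev=1; u=0·1+1/2·1+3/4·1=1.25; next y=-1/5·0+1/2·1.25=0.625
n=1: y=0.625, sp=1, e=sp−y=0.375; I=1.375, D=e−e_prev=-0.625; u=0·0.375+1/2·1.375+3/4·(-0.625)=0.21875; next y=-1/5·0.625+1/2·0.21875=-0.015625
n=2: y=-0.015625, sp=1, e=sp−y=1.015625; I=2.390625, D=e−e_prev=0.640625; u=0·1.015625+1/2·2.390625+3/4·0.640625≈1.675781; next y=-1/5·(-0.015625)+1/2·1.675781≈0.841016
n=3: y≈0.841016, sp=-2, e=sp−y≈-2.841016; I≈-0.450391, D=e−e_prev≈-3.856641; u=0·(-2.841016)+1/2·(-0.450391)+3/4·(-3.856641)≈-3.117676; next y=-1/5·0.841016+1/2·(-3.117676)≈-1.727041
n=4: y≈-1.727041, sp=-2, e=sp−y≈-0.272959; I≈-0.723350, D=e−e_prev≈2.568057; u=0·(-0.272959)+1/2·(-0.723350)+3/4·2.568057≈1.564368; next y=-1/5·(-1.727041)+1/2·1.564368≈1.127592
n=5: y≈1.127592, sp=-2, e=sp−y≈-3.127592; I≈-3.850942, D=e−e_prev≈-2.854633; u=0·(-3.127592)+1/2·(-3.850942)+3/4·(-2.854633)≈-4.066446; next y=-1/5·1.127592+1/2·(-4.066446)≈-2.258741
n=6: y≈-2.258741, sp=-2, e=sp−y≈0.258741; I≈-3.592200, D=e−e_prev≈3.386333; u=0·0.258741+1/2·(-3.592200)+3/4·3.386333≈0.743650; next y=-1/5·(-2.258741)+1/2·0.743650≈0.823573

0 1 1.250 0.000
1 1 0.219 0.625
2 1 1.676 -0.016
3 -2 -3.118 0.841
4 -2 1.564 -1.727
5 -2 -4.066 1.128
6 -2 0.744 -2.259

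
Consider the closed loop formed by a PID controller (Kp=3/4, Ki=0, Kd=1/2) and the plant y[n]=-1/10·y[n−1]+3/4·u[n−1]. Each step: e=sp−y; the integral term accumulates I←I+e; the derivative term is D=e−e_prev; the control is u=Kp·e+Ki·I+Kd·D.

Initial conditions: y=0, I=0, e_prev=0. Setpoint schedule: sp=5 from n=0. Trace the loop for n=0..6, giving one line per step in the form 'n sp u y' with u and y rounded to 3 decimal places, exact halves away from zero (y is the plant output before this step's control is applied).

0 5 6.250 0.000
1 5 -2.109 4.688
2 5 8.657 -2.051
3 5 -5.648 6.698
4 5 13.231 -4.906
5 5 -11.720 10.414
6 5 21.246 -9.832

(exact arithmetic carried between steps; '≈' marks a value shown rounded to 6 d.p. or computed from one; I and e_prev carry over from the previous line; the table rounds u and y to 3 d.p., halves away from zero)
n=0: y=0, sp=5, e=sp−y=5; I=5, D=e−e_prev=5; u=3/4·5+0·5+1/2·5=6.25; next y=-1/10·0+3/4·6.25=4.6875
n=1: y=4.6875, sp=5, e=sp−y=0.3125; I=5.3125, D=e−e_prev=-4.6875; u=3/4·0.3125+0·5.3125+1/2·(-4.6875)=-2.109375; next y=-1/10·4.6875+3/4·(-2.109375)≈-2.050781
n=2: y≈-2.050781, sp=5, e=sp−y≈7.050781; I≈12.363281, D=e−e_prev≈6.738281; u=3/4·7.050781+0·12.363281+1/2·6.738281≈8.657227; next y=-1/10·(-2.050781)+3/4·8.657227≈6.697998
n=3: y≈6.697998, sp=5, e=sp−y≈-1.697998; I≈10.665283, D=e−e_prev≈-8.748779; u=3/4·(-1.697998)+0·10.665283+1/2·(-8.748779)≈-5.647888; next y=-1/10·6.697998+3/4·(-5.647888)≈-4.905716
n=4: y≈-4.905716, sp=5, e=sp−y≈9.905716; I≈20.570999, D=e−e_prev≈11.603714; u=3/4·9.905716+0·20.570999+1/2·11.603714≈13.231144; next y=-1/10·(-4.905716)+3/4·13.231144≈10.413930
n=5: y≈10.413930, sp=5, e=sp−y≈-5.413930; I≈15.157070, D=e−e_prev≈-15.319646; u=3/4·(-5.413930)+0·15.157070+1/2·(-15.319646)≈-11.720270; next y=-1/10·10.413930+3/4·(-11.720270)≈-9.831595
n=6: y≈-9.831595, sp=5, e=sp−y≈14.831595; I≈29.988665, D=e−e_prev≈20.245525; u=3/4·14.831595+0·29.988665+1/2·20.245525≈21.246459; next y=-1/10·(-9.831595)+3/4·21.246459≈16.918004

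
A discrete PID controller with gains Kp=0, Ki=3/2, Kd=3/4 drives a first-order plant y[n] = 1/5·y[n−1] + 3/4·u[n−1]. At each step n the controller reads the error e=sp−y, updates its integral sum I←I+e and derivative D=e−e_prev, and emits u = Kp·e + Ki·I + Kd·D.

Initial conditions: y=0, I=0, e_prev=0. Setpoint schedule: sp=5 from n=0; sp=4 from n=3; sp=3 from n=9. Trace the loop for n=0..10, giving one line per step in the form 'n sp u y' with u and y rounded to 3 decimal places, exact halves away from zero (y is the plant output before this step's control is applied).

(exact arithmetic carried between steps; '≈' marks a value shown rounded to 6 d.p. or computed from one; I and e_prev carry over from the previous line; the table rounds u and y to 3 d.p., halves away from zero)
n=0: y=0, sp=5, e=sp−y=5; I=5, D=e−e_prev=5; u=0·5+3/2·5+3/4·5=11.25; next y=1/5·0+3/4·11.25=8.4375
n=1: y=8.4375, sp=5, e=sp−y=-3.4375; I=1.5625, D=e−e_prev=-8.4375; u=0·(-3.4375)+3/2·1.5625+3/4·(-8.4375)=-3.984375; next y=1/5·8.4375+3/4·(-3.984375)≈-1.300781
n=2: y≈-1.300781, sp=5, e=sp−y≈6.300781; I≈7.863281, D=e−e_prev≈9.738281; u=0·6.300781+3/2·7.863281+3/4·9.738281≈19.098633; next y=1/5·(-1.300781)+3/4·19.098633≈14.063818
n=3: y≈14.063818, sp=4, e=sp−y≈-10.063818; I≈-2.200537, D=e−e_prev≈-16.364600; u=0·(-10.063818)+3/2·(-2.200537)+3/4·(-16.364600)≈-15.574255; next y=1/5·14.063818+3/4·(-15.574255)≈-8.867928
n=4: y≈-8.867928, sp=4, e=sp−y≈12.867928; I≈10.667391, D=e−e_prev≈22.931746; u=0·12.867928+3/2·10.667391+3/4·22.931746≈33.199896; next y=1/5·(-8.867928)+3/4·33.199896≈23.126336
n=5: y≈23.126336, sp=4, e=sp−y≈-19.126336; I≈-8.458946, D=e−e_prev≈-31.994264; u=0·(-19.126336)+3/2·(-8.458946)+3/4·(-31.994264)≈-36.684116; next y=1/5·23.126336+3/4·(-36.684116)≈-22.887820
n=6: y≈-22.887820, sp=4, e=sp−y≈26.887820; I≈18.428875, D=e−e_prev≈46.014156; u=0·26.887820+3/2·18.428875+3/4·46.014156≈62.153929; next y=1/5·(-22.887820)+3/4·62.153929≈42.037883
n=7: y≈42.037883, sp=4, e=sp−y≈-38.037883; I≈-19.609008, D=e−e_prev≈-64.925703; u=0·(-38.037883)+3/2·(-19.609008)+3/4·(-64.925703)≈-78.107789; next y=1/5·42.037883+3/4·(-78.107789)≈-50.173266
n=8: y≈-50.173266, sp=4, e=sp−y≈54.173266; I≈34.564257, D=e−e_prev≈92.211148; u=0·54.173266+3/2·34.564257+3/4·92.211148≈121.004747; next y=1/5·(-50.173266)+3/4·121.004747≈80.718907
n=9: y≈80.718907, sp=3, e=sp−y≈-77.718907; I≈-43.154650, D=e−e_prev≈-131.892173; u=0·(-77.718907)+3/2·(-43.154650)+3/4·(-131.892173)≈-163.651104; next y=1/5·80.718907+3/4·(-163.651104)≈-106.594547
n=10: y≈-106.594547, sp=3, e=sp−y≈109.594547; I≈66.439897, D=e−e_prev≈187.313454; u=0·109.594547+3/2·66.439897+3/4·187.313454≈240.144936; next y=1/5·(-106.594547)+3/4·240.144936≈158.789793

0 5 11.250 0.000
1 5 -3.984 8.438
2 5 19.099 -1.301
3 4 -15.574 14.064
4 4 33.200 -8.868
5 4 -36.684 23.126
6 4 62.154 -22.888
7 4 -78.108 42.038
8 4 121.005 -50.173
9 3 -163.651 80.719
10 3 240.145 -106.595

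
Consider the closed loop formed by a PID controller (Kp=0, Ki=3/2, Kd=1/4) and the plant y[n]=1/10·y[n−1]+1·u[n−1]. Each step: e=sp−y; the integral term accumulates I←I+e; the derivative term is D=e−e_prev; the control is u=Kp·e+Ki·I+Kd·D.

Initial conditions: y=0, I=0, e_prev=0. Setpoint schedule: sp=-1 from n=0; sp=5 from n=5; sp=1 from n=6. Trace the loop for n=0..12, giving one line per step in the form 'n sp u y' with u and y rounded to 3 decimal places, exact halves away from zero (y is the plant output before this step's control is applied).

0 -1 -1.750 0.000
1 -1 0.063 -1.750
2 -1 -2.116 -0.113
3 -1 0.488 -2.127
4 -1 -2.529 0.275
5 5 11.518 -2.501
6 1 -10.520 11.268
7 1 14.677 -9.393
8 1 -15.378 13.738
9 1 19.846 -14.004
10 1 -21.371 18.446
11 1 27.024 -19.526
12 1 -29.725 25.071

(exact arithmetic carried between steps; '≈' marks a value shown rounded to 6 d.p. or computed from one; I and e_prev carry over from the previous line; the table rounds u and y to 3 d.p., halves away from zero)
n=0: y=0, sp=-1, e=sp−y=-1; I=-1, D=e−e_prev=-1; u=0·(-1)+3/2·(-1)+1/4·(-1)=-1.75; next y=1/10·0+1·(-1.75)=-1.75
n=1: y=-1.75, sp=-1, e=sp−y=0.75; I=-0.25, D=e−e_prev=1.75; u=0·0.75+3/2·(-0.25)+1/4·1.75=0.0625; next y=1/10·(-1.75)+1·0.0625=-0.1125
n=2: y=-0.1125, sp=-1, e=sp−y=-0.8875; I=-1.1375, D=e−e_prev=-1.6375; u=0·(-0.8875)+3/2·(-1.1375)+1/4·(-1.6375)=-2.115625; next y=1/10·(-0.1125)+1·(-2.115625)=-2.126875
n=3: y=-2.126875, sp=-1, e=sp−y=1.126875; I=-0.010625, D=e−e_prev=2.014375; u=0·1.126875+3/2·(-0.010625)+1/4·2.014375≈0.487656; next y=1/10·(-2.126875)+1·0.487656≈0.274969
n=4: y≈0.274969, sp=-1, e=sp−y≈-1.274969; I≈-1.285594, D=e−e_prev≈-2.401844; u=0·(-1.274969)+3/2·(-1.285594)+1/4·(-2.401844)≈-2.528852; next y=1/10·0.274969+1·(-2.528852)≈-2.501355
n=5: y≈-2.501355, sp=5, e=sp−y≈7.501355; I≈6.215761, D=e−e_prev≈8.776323; u=0·7.501355+3/2·6.215761+1/4·8.776323≈11.517722; next y=1/10·(-2.501355)+1·11.517722≈11.267587
n=6: y≈11.267587, sp=1, e=sp−y≈-10.267587; I≈-4.051826, D=e−e_prev≈-17.768941; u=0·(-10.267587)+3/2·(-4.051826)+1/4·(-17.768941)≈-10.519974; next y=1/10·11.267587+1·(-10.519974)≈-9.393215
n=7: y≈-9.393215, sp=1, e=sp−y≈10.393215; I≈6.341390, D=e−e_prev≈20.660802; u=0·10.393215+3/2·6.341390+1/4·20.660802≈14.677285; next y=1/10·(-9.393215)+1·14.677285≈13.737963
n=8: y≈13.737963, sp=1, e=sp−y≈-12.737963; I≈-6.396574, D=e−e_prev≈-23.131179; u=0·(-12.737963)+3/2·(-6.396574)+1/4·(-23.131179)≈-15.377655; next y=1/10·13.737963+1·(-15.377655)≈-14.003859
n=9: y≈-14.003859, sp=1, e=sp−y≈15.003859; I≈8.607285, D=e−e_prev≈27.741823; u=0·15.003859+3/2·8.607285+1/4·27.741823≈19.846384; next y=1/10·(-14.003859)+1·19.846384≈18.445998
n=10: y≈18.445998, sp=1, e=sp−y≈-17.445998; I≈-8.838712, D=e−e_prev≈-32.449857; u=0·(-17.445998)+3/2·(-8.838712)+1/4·(-32.449857)≈-21.370533; next y=1/10·18.445998+1·(-21.370533)≈-19.525933
n=11: y≈-19.525933, sp=1, e=sp−y≈20.525933; I≈11.687221, D=e−e_prev≈37.971931; u=0·20.525933+3/2·11.687221+1/4·37.971931≈27.023814; next y=1/10·(-19.525933)+1·27.023814≈25.071220
n=12: y≈25.071220, sp=1, e=sp−y≈-24.071220; I≈-12.384000, D=e−e_prev≈-44.597153; u=0·(-24.071220)+3/2·(-12.384000)+1/4·(-44.597153)≈-29.725288; next y=1/10·25.071220+1·(-29.725288)≈-27.218166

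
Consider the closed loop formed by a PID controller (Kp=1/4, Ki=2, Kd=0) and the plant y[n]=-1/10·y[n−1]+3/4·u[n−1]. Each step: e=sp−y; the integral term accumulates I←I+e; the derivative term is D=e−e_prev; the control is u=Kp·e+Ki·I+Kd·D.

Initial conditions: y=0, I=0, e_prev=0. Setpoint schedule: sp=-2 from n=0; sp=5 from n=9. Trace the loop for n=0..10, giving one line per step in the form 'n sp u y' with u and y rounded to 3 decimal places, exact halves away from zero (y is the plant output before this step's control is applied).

(exact arithmetic carried between steps; '≈' marks a value shown rounded to 6 d.p. or computed from one; I and e_prev carry over from the previous line; the table rounds u and y to 3 d.p., halves away from zero)
n=0: y=0, sp=-2, e=sp−y=-2; I=-2, D=e−e_prev=-2; u=1/4·(-2)+2·(-2)+0·(-2)=-4.5; next y=-1/10·0+3/4·(-4.5)=-3.375
n=1: y=-3.375, sp=-2, e=sp−y=1.375; I=-0.625, D=e−e_prev=3.375; u=1/4·1.375+2·(-0.625)+0·3.375=-0.90625; next y=-1/10·(-3.375)+3/4·(-0.90625)≈-0.342188
n=2: y≈-0.342188, sp=-2, e=sp−y≈-1.657813; I≈-2.282813, D=e−e_prev≈-3.032813; u=1/4·(-1.657813)+2·(-2.282813)+0·(-3.032813)≈-4.980078; next y=-1/10·(-0.342188)+3/4·(-4.980078)≈-3.700840
n=3: y≈-3.700840, sp=-2, e=sp−y≈1.700840; I≈-0.581973, D=e−e_prev≈3.358652; u=1/4·1.700840+2·(-0.581973)+0·3.358652≈-0.738735; next y=-1/10·(-3.700840)+3/4·(-0.738735)≈-0.183968
n=4: y≈-0.183968, sp=-2, e=sp−y≈-1.816032; I≈-2.398005, D=e−e_prev≈-3.516872; u=1/4·(-1.816032)+2·(-2.398005)+0·(-3.516872)≈-5.250018; next y=-1/10·(-0.183968)+3/4·(-5.250018)≈-3.919117
n=5: y≈-3.919117, sp=-2, e=sp−y≈1.919117; I≈-0.478888, D=e−e_prev≈3.735149; u=1/4·1.919117+2·(-0.478888)+0·3.735149≈-0.477997; next y=-1/10·(-3.919117)+3/4·(-0.477997)≈0.033414
n=6: y≈0.033414, sp=-2, e=sp−y≈-2.033414; I≈-2.512302, D=e−e_prev≈-3.952531; u=1/4·(-2.033414)+2·(-2.512302)+0·(-3.952531)≈-5.532958; next y=-1/10·0.033414+3/4·(-5.532958)≈-4.153060
n=7: y≈-4.153060, sp=-2, e=sp−y≈2.153060; I≈-0.359242, D=e−e_prev≈4.186474; u=1/4·2.153060+2·(-0.359242)+0·4.186474≈-0.180220; next y=-1/10·(-4.153060)+3/4·(-0.180220)≈0.280141
n=8: y≈0.280141, sp=-2, e=sp−y≈-2.280141; I≈-2.639383, D=e−e_prev≈-4.433201; u=1/4·(-2.280141)+2·(-2.639383)+0·(-4.433201)≈-5.848802; next y=-1/10·0.280141+3/4·(-5.848802)≈-4.414616
n=9: y≈-4.414616, sp=5, e=sp−y≈9.414616; I≈6.775232, D=e−e_prev≈11.694757; u=1/4·9.414616+2·6.775232+0·11.694757≈15.904118; next y=-1/10·(-4.414616)+3/4·15.904118≈12.369550
n=10: y≈12.369550, sp=5, e=sp−y≈-7.369550; I≈-0.594318, D=e−e_prev≈-16.784166; u=1/4·(-7.369550)+2·(-0.594318)+0·(-16.784166)≈-3.031024; next y=-1/10·12.369550+3/4·(-3.031024)≈-3.510223

0 -2 -4.500 0.000
1 -2 -0.906 -3.375
2 -2 -4.980 -0.342
3 -2 -0.739 -3.701
4 -2 -5.250 -0.184
5 -2 -0.478 -3.919
6 -2 -5.533 0.033
7 -2 -0.180 -4.153
8 -2 -5.849 0.280
9 5 15.904 -4.415
10 5 -3.031 12.370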